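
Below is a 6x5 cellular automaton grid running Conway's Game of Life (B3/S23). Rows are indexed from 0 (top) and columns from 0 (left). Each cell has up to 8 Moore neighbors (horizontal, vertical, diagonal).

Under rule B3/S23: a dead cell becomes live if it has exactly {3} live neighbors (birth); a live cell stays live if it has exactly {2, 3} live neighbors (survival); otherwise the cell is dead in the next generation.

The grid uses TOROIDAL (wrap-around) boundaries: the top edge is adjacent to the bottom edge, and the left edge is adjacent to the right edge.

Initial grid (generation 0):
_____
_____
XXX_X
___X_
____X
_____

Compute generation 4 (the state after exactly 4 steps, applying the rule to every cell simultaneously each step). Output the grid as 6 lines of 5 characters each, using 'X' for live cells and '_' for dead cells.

Simulating step by step:
Generation 0 (given above): 6 live cells
Generation 1: 10 live cells
_____
XX___
XXXXX
_XXX_
_____
_____
Generation 2: 2 live cells
_____
___X_
_____
_____
__X__
_____
Generation 3: 0 live cells
_____
_____
_____
_____
_____
_____
Generation 4: 0 live cells
(generation 4 grid is the final answer)

Answer: _____
_____
_____
_____
_____
_____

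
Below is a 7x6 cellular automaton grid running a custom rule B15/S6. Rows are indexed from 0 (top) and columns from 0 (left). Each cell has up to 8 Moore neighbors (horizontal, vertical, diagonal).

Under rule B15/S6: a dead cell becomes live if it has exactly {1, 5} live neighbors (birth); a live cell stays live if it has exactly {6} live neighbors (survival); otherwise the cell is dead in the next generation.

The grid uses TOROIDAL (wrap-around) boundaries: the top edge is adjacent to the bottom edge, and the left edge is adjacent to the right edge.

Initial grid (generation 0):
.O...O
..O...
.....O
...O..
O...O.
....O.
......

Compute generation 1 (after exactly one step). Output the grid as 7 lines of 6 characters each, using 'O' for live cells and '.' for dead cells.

Simulating step by step:
Generation 0 (given above): 8 live cells
Generation 1: 14 live cells
(generation 1 grid is the final answer)

Answer: ...OO.
...O..
OO....
.OO...
.OO...
OO....
.OOO..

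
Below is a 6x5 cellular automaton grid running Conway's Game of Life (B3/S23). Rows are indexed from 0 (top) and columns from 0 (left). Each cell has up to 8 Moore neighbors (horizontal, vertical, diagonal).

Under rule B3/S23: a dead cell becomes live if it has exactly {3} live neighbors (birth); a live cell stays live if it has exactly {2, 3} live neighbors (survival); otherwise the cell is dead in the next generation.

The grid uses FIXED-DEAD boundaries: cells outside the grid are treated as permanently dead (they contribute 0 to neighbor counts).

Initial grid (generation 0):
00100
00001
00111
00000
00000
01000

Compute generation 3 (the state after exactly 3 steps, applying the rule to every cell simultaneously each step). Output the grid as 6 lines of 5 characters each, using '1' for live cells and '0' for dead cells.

Answer: 00000
00010
00001
00011
00000
00000

Derivation:
Simulating step by step:
Generation 0 (given above): 6 live cells
Generation 1: 5 live cells
00000
00101
00011
00010
00000
00000
Generation 2: 5 live cells
00000
00001
00101
00011
00000
00000
Generation 3: 4 live cells
(generation 3 grid is the final answer)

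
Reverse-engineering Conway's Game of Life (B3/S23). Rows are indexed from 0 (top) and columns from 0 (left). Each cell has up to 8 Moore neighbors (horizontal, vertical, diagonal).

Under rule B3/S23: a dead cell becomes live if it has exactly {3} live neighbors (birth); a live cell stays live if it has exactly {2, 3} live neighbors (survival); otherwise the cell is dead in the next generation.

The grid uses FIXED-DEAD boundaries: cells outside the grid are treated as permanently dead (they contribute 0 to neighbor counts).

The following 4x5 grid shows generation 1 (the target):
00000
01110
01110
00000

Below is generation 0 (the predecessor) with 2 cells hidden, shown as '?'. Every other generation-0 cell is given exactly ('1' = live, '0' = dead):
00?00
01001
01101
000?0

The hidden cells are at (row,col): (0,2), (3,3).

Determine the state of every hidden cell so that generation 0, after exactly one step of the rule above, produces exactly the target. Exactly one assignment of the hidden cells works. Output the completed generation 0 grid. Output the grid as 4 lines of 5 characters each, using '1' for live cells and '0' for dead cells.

Answer: 00000
01001
01101
00000

Derivation:
Hidden generation-0 cells (in order): (0,2), (3,3).
A hidden cell only influences target cells in its own 3x3 neighborhood. Try each of the 2^2 = 4 assignments, step the completed generation 0 forward once under B3/S23, and compare with the target:
  (0,2)=0 (3,3)=0 -> step reproduces the target at every cell -> ACCEPT
  (0,2)=0 (3,3)=1 -> step gives (2,3)='0' but target has '1' -> reject
  (0,2)=1 (3,3)=0 -> step gives (1,2)='0' but target has '1' -> reject
  (0,2)=1 (3,3)=1 -> step gives (1,2)='0' but target has '1' -> reject
Unique solution: (0,2)=dead, (3,3)=dead.
Check: live-neighbor counts of every cell in the completed generation 0:
11111
22331
22231
12221
Applying B3/S23 to generation 0 with these counts gives:
00000
01110
01110
00000
which matches the target exactly.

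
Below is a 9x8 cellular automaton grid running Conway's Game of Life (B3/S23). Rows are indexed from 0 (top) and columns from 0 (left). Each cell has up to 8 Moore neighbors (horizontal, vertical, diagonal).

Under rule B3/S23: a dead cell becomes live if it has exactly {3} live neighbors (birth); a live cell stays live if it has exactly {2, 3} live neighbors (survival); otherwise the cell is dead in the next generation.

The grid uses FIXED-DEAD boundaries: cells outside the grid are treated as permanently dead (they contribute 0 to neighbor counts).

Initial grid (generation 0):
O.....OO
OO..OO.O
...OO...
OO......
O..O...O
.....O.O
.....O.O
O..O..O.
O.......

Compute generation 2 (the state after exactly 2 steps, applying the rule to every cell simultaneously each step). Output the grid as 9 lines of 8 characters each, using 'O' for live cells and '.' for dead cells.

Answer: OOO..O.O
O......O
......O.
O.......
O...OO..
....O..O
....OO.O
.....OO.
........

Derivation:
Simulating step by step:
Generation 0 (given above): 23 live cells
Generation 1: 29 live cells
OO...OOO
OO.OOO.O
..OOOO..
OOOOO...
OO....O.
....O..O
....OO.O
......O.
........
Generation 2: 19 live cells
(generation 2 grid is the final answer)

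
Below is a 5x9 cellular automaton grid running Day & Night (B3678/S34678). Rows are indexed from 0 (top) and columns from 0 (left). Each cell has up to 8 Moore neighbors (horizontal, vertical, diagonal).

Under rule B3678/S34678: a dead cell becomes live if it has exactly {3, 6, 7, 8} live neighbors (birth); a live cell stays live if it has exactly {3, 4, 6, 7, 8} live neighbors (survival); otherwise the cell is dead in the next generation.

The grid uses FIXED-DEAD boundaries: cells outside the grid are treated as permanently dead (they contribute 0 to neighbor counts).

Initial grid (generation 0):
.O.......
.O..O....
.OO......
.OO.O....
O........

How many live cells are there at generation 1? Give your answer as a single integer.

Answer: 10

Derivation:
Simulating step by step:
Generation 0 (given above): 9 live cells
Generation 1: 10 live cells
.........
OO.......
OOO......
OOOO.....
.O.......
Population at generation 1: 10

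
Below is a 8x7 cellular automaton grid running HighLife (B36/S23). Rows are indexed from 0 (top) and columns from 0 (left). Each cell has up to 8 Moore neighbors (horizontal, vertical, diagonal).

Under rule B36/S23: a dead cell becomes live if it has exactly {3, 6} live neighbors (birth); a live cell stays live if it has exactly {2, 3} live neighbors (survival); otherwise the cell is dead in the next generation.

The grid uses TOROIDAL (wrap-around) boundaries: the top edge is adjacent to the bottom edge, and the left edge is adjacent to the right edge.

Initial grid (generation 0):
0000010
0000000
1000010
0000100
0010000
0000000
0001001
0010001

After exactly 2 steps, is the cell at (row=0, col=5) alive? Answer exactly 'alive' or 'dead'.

Answer: alive

Derivation:
Simulating step by step:
Generation 0 (given above): 9 live cells
Generation 1: 3 live cells
0000000
0000001
0000000
0000000
0000000
0000000
0000000
0000011
Generation 2: 2 live cells
0000011
0000000
0000000
0000000
0000000
0000000
0000000
0000000

Cell (0,5) at generation 2: 1 -> alive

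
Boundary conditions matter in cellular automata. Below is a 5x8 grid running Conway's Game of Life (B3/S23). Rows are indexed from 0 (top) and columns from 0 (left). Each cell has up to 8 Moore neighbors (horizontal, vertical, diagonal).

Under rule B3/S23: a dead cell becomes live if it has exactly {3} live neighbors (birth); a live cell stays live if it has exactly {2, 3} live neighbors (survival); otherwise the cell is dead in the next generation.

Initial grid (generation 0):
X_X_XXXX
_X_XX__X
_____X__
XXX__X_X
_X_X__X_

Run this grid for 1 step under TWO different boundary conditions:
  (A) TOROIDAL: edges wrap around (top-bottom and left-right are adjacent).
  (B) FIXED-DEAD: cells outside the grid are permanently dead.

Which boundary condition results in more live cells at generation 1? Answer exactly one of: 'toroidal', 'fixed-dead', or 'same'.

Answer: fixed-dead

Derivation:
Under TOROIDAL boundary, generation 1:
________
_XXX___X
___X_X_X
XXX_XX_X
___X____
Population = 14

Under FIXED-DEAD boundary, generation 1:
_XX_XXXX
_XXX___X
X__X_X__
XXX_XX__
XX____X_
Population = 21

Comparison: toroidal=14, fixed-dead=21 -> fixed-dead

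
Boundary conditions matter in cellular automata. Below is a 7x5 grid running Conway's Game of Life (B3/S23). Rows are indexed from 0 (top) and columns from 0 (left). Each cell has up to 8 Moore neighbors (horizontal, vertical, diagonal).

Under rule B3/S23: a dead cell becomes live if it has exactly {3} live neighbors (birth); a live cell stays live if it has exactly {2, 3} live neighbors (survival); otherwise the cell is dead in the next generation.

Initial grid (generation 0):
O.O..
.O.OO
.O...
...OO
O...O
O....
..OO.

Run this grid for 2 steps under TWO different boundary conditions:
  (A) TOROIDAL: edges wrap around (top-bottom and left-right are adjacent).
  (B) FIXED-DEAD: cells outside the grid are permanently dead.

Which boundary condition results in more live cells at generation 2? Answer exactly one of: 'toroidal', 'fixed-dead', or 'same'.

Answer: toroidal

Derivation:
Under TOROIDAL boundary, generation 2:
OO...
O...O
O.O..
...OO
OO.O.
OO...
..OO.
Population = 15

Under FIXED-DEAD boundary, generation 2:
OO.O.
OO.O.
..OOO
...OO
.....
..OOO
.....
Population = 14

Comparison: toroidal=15, fixed-dead=14 -> toroidal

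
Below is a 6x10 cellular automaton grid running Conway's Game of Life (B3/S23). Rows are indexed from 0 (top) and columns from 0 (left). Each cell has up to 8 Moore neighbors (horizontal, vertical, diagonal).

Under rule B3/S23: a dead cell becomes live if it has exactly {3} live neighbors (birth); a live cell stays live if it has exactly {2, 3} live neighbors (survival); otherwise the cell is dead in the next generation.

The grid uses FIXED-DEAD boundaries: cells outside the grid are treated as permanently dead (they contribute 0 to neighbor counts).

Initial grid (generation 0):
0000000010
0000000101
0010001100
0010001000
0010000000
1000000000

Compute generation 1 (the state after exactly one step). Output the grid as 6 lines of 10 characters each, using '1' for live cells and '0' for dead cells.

Answer: 0000000010
0000001100
0000001110
0111001100
0100000000
0000000000

Derivation:
Simulating step by step:
Generation 0 (given above): 10 live cells
Generation 1: 12 live cells
(generation 1 grid is the final answer)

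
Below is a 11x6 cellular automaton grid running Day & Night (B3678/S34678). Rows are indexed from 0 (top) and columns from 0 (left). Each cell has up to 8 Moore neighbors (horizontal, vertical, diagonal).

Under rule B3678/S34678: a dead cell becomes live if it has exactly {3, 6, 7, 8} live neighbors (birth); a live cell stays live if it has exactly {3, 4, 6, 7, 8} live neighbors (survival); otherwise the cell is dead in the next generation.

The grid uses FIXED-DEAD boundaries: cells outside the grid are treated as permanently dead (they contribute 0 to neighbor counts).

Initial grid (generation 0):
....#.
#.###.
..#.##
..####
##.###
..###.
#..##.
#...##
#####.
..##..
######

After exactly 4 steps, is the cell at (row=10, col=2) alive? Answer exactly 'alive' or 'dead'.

Answer: dead

Derivation:
Simulating step by step:
Generation 0 (given above): 39 live cells
Generation 1: 36 live cells
......
.#..#.
..####
..###.
.#####
#.###.
.##...
#..#.#
.##.##
.#####
.####.
Generation 2: 37 live cells
......
..#.##
.###.#
..###.
.#####
.#####
###...
...#..
##.###
#.####
.#..##
Generation 3: 30 live cells
......
.##.#.
.#.###
..###.
.#####
.###.#
.#....
...#..
.#..##
#.#.#.
..#.##
Generation 4: 27 live cells
......
..#.##
.###.#
..###.
.#####
####..
...##.
..#.#.
..#.#.
....#.
.#....

Cell (10,2) at generation 4: 0 -> dead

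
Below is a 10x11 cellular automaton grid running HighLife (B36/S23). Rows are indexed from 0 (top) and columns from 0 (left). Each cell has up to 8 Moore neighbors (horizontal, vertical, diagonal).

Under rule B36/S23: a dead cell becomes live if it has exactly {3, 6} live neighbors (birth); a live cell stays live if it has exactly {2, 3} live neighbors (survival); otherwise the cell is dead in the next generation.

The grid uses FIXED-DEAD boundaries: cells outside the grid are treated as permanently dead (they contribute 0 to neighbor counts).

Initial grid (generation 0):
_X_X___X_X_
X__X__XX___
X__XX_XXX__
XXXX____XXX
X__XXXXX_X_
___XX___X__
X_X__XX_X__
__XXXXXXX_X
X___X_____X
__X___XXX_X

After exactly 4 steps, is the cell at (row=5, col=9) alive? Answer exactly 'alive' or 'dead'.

Answer: alive

Derivation:
Simulating step by step:
Generation 0 (given above): 52 live cells
Generation 1: 41 live cells
__X___XXX__
XX_X_X_____
X___XXX____
X___X__X__X
X____XXX__X
_XX__X__XX_
_XXXX__XX__
__X_____X__
_XX_X__X__X
_______X_X_
Generation 2: 37 live cells
_XX___XX___
XXXX_______
X__X__X____
XX__XXXX___
X___XX_X__X
X____X___X_
____X__X___
___XX___XX_
_XXX___X_X_
________X__
Generation 3: 34 live cells
X__X_______
X__X__XX___
_X_X__XX___
XX_X___X___
X_____XXX__
_____X__X__
___XXX___X_
____X__X_X_
__XXX__X_X_
__X_____X__
Generation 4: 34 live cells
___________
XX_XX_XX___
_X_XX___X__
XX_________
XX____X_X__
_____X__XX_
___X_XX__X_
__XX__X__XX
__X_X__X_X_
__X_____X__

Cell (5,9) at generation 4: 1 -> alive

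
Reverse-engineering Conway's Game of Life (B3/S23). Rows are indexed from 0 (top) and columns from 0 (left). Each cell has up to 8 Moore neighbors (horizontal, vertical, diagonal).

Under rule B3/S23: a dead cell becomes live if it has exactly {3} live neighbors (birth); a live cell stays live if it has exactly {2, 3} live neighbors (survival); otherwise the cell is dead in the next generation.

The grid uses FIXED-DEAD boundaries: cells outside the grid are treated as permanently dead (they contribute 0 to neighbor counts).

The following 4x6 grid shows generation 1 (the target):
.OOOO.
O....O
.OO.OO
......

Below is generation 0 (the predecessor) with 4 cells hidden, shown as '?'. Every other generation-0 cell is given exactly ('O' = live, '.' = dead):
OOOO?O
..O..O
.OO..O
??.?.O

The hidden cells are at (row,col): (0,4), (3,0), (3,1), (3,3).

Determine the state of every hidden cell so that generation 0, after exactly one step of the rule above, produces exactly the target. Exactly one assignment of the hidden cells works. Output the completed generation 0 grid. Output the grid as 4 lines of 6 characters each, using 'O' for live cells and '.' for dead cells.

Hidden generation-0 cells (in order): (0,4), (3,0), (3,1), (3,3).
A hidden cell only influences target cells in its own 3x3 neighborhood. Try each of the 2^4 = 16 assignments, step the completed generation 0 forward once under B3/S23, and compare with the target:
  (0,4)=. (3,0)=. (3,1)=. (3,3)=. -> step reproduces the target at every cell -> ACCEPT
  (0,4)=. (3,0)=. (3,1)=. (3,3)=O -> step gives (2,3)='O' but target has '.' -> reject
  (0,4)=. (3,0)=. (3,1)=O (3,3)=. -> step gives (3,1)='O' but target has '.' -> reject
  (0,4)=. (3,0)=. (3,1)=O (3,3)=O -> step gives (2,2)='.' but target has 'O' -> reject
  (0,4)=. (3,0)=O (3,1)=. (3,3)=. -> step gives (3,1)='O' but target has '.' -> reject
  (0,4)=. (3,0)=O (3,1)=. (3,3)=O -> step gives (2,3)='O' but target has '.' -> reject
  (0,4)=. (3,0)=O (3,1)=O (3,3)=. -> step gives (2,0)='O' but target has '.' -> reject
  (0,4)=. (3,0)=O (3,1)=O (3,3)=O -> step gives (2,0)='O' but target has '.' -> reject
  (0,4)=O (3,0)=. (3,1)=. (3,3)=. -> step gives (0,5)='O' but target has '.' -> reject
  (0,4)=O (3,0)=. (3,1)=. (3,3)=O -> step gives (0,5)='O' but target has '.' -> reject
  (0,4)=O (3,0)=. (3,1)=O (3,3)=. -> step gives (0,5)='O' but target has '.' -> reject
  (0,4)=O (3,0)=. (3,1)=O (3,3)=O -> step gives (0,5)='O' but target has '.' -> reject
  (0,4)=O (3,0)=O (3,1)=. (3,3)=. -> step gives (0,5)='O' but target has '.' -> reject
  (0,4)=O (3,0)=O (3,1)=. (3,3)=O -> step gives (0,5)='O' but target has '.' -> reject
  (0,4)=O (3,0)=O (3,1)=O (3,3)=. -> step gives (0,5)='O' but target has '.' -> reject
  (0,4)=O (3,0)=O (3,1)=O (3,3)=O -> step gives (0,5)='O' but target has '.' -> reject
Unique solution: (0,4)=dead, (3,0)=dead, (3,1)=dead, (3,3)=dead.
Check: live-neighbor counts of every cell in the completed generation 0:
133231
365442
122232
122121
Applying B3/S23 to generation 0 with these counts gives:
.OOOO.
O....O
.OO.OO
......
which matches the target exactly.

Answer: OOOO.O
..O..O
.OO..O
.....O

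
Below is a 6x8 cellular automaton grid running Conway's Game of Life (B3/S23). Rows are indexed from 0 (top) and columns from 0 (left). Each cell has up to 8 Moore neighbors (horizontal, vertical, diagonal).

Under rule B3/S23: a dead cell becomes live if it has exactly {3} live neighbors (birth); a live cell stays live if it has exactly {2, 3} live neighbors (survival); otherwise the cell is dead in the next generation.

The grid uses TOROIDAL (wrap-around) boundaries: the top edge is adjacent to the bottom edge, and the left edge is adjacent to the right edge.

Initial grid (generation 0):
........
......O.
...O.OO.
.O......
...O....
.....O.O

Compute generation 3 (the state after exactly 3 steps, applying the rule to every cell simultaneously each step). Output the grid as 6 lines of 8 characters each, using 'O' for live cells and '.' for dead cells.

Simulating step by step:
Generation 0 (given above): 8 live cells
Generation 1: 7 live cells
......O.
.....OO.
.....OO.
..O.O...
........
........
Generation 2: 6 live cells
.....OO.
.......O
....O.O.
.....O..
........
........
Generation 3: 5 live cells
(generation 3 grid is the final answer)

Answer: ......O.
.......O
.....OO.
.....O..
........
........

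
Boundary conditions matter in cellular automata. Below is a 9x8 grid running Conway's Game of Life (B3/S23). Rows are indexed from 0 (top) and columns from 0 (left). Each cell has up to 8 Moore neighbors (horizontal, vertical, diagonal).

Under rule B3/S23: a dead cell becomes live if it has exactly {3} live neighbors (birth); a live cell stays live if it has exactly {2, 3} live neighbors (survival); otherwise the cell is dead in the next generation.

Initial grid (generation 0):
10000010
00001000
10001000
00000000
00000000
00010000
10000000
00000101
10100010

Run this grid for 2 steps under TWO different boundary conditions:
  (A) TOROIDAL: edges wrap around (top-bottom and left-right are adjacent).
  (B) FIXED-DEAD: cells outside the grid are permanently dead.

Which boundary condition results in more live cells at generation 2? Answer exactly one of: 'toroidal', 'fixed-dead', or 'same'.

Answer: toroidal

Derivation:
Under TOROIDAL boundary, generation 2:
01001101
00000010
00000000
00000000
00000000
00000000
10000001
01000110
00100100
Population = 12

Under FIXED-DEAD boundary, generation 2:
00000000
00000000
00000000
00000000
00000000
00000000
00000000
00000000
00000000
Population = 0

Comparison: toroidal=12, fixed-dead=0 -> toroidal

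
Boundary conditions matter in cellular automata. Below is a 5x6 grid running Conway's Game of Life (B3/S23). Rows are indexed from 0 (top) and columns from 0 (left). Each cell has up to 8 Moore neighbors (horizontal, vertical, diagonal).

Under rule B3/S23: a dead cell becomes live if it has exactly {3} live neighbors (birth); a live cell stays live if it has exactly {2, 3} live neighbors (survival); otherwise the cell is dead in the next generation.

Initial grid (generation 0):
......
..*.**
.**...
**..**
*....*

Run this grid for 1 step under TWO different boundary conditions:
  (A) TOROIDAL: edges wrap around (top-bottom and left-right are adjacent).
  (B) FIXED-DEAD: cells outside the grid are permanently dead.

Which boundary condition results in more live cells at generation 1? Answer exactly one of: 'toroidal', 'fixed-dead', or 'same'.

Under TOROIDAL boundary, generation 1:
*...*.
.***..
..*...
..*.*.
.*..*.
Population = 10

Under FIXED-DEAD boundary, generation 1:
......
.***..
*.*...
*.*.**
**..**
Population = 13

Comparison: toroidal=10, fixed-dead=13 -> fixed-dead

Answer: fixed-dead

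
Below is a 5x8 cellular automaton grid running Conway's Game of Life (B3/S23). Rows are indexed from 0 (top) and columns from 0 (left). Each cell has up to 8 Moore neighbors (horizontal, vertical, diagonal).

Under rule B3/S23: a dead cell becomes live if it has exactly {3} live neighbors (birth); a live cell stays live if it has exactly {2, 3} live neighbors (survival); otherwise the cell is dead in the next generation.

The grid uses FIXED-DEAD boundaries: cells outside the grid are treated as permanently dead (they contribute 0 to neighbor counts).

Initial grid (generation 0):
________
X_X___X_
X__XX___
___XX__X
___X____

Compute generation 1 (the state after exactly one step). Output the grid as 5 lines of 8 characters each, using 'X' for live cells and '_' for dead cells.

Simulating step by step:
Generation 0 (given above): 10 live cells
Generation 1: 9 live cells
(generation 1 grid is the final answer)

Answer: ________
_X_X____
_XX_XX__
__X_____
___XX___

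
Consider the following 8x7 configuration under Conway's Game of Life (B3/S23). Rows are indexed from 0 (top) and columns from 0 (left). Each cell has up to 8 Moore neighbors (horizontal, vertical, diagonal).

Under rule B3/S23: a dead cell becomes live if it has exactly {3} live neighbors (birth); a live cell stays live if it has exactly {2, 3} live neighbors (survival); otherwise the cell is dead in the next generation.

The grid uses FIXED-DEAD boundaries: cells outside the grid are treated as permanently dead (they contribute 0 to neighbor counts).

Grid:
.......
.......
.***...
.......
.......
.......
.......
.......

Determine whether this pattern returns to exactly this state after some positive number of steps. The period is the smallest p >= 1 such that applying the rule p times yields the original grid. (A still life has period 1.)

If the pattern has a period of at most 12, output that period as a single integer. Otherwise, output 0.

Simulating and comparing each generation to the original:
Gen 0 (original, given above): 3 live cells
Gen 1: 3 live cells, differs from original
Gen 2: 3 live cells, MATCHES original -> period = 2

Answer: 2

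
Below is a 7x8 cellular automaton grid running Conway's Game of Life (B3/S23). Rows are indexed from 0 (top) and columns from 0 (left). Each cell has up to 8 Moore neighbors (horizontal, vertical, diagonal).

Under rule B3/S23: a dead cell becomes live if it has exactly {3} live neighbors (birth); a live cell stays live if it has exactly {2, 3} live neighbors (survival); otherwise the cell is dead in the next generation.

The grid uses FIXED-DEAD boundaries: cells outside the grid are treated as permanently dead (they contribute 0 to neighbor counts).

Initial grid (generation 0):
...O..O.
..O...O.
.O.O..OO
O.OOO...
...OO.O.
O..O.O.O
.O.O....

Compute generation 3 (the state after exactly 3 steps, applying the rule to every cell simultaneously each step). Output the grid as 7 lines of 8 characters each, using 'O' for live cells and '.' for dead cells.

Simulating step by step:
Generation 0 (given above): 21 live cells
Generation 1: 19 live cells
........
..OO.OO.
.O..OOOO
.O....OO
.O....O.
...O.OO.
..O.O...
Generation 2: 18 live cells
........
..OO...O
.O.OO...
OOO.....
..O.....
..OOOOO.
...OOO..
Generation 3: 12 live cells
(generation 3 grid is the final answer)

Answer: ........
..OOO...
O...O...
O.......
....OO..
..O...O.
..O...O.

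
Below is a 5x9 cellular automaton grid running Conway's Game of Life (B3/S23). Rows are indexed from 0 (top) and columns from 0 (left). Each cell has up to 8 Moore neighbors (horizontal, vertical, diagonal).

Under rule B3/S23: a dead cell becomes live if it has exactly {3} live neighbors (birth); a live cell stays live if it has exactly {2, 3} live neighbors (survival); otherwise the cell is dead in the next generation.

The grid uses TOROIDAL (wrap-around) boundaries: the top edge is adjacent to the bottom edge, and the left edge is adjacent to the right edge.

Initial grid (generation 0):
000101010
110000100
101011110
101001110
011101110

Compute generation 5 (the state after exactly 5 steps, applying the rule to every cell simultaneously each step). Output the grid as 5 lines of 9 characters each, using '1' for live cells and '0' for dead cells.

Answer: 001110010
010000011
011010001
111101101
111001001

Derivation:
Simulating step by step:
Generation 0 (given above): 23 live cells
Generation 1: 16 live cells
100101011
111100000
101110000
100000000
010100000
Generation 2: 10 live cells
000100001
000000000
100010001
100010000
011010000
Generation 3: 14 live cells
001100000
100000001
100000001
100011001
111010000
Generation 4: 16 live cells
001100001
110000001
010000010
000111000
101011001
Generation 5: 23 live cells
(generation 5 grid is the final answer)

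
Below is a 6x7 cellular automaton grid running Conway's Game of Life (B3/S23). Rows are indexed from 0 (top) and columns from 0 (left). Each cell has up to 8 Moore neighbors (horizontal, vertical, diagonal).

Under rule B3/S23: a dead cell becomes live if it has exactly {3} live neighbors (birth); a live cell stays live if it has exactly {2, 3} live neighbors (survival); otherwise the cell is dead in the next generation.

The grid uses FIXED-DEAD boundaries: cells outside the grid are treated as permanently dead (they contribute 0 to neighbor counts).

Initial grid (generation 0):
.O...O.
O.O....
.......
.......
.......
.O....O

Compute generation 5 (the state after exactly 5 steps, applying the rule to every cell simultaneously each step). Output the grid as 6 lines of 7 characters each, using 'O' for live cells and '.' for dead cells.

Answer: .......
.......
.......
.......
.......
.......

Derivation:
Simulating step by step:
Generation 0 (given above): 6 live cells
Generation 1: 2 live cells
.O.....
.O.....
.......
.......
.......
.......
Generation 2: 0 live cells
.......
.......
.......
.......
.......
.......
Generation 3: 0 live cells
.......
.......
.......
.......
.......
.......
Generation 4: 0 live cells
.......
.......
.......
.......
.......
.......
Generation 5: 0 live cells
(generation 5 grid is the final answer)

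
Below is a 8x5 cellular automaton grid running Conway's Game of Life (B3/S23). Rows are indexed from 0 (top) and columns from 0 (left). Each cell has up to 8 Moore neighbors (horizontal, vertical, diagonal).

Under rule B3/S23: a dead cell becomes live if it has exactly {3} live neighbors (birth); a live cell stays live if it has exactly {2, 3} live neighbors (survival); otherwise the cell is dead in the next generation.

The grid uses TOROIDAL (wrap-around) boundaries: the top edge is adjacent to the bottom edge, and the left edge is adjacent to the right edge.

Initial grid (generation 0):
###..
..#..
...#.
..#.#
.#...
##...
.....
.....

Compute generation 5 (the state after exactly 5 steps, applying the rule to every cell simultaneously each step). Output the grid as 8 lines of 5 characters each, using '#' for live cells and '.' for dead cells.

Answer: .....
.##..
...#.
..##.
.....
#...#
.....
.....

Derivation:
Simulating step by step:
Generation 0 (given above): 10 live cells
Generation 1: 13 live cells
.##..
..##.
..##.
..##.
.##..
##...
.....
.#...
Generation 2: 13 live cells
.#.#.
.....
.#..#
.....
#..#.
###..
##...
.##..
Generation 3: 9 live cells
.#...
#.#..
.....
#...#
#.#.#
..#..
.....
.....
Generation 4: 13 live cells
.#...
.#...
##..#
##.##
#...#
.#.#.
.....
.....
Generation 5: 7 live cells
(generation 5 grid is the final answer)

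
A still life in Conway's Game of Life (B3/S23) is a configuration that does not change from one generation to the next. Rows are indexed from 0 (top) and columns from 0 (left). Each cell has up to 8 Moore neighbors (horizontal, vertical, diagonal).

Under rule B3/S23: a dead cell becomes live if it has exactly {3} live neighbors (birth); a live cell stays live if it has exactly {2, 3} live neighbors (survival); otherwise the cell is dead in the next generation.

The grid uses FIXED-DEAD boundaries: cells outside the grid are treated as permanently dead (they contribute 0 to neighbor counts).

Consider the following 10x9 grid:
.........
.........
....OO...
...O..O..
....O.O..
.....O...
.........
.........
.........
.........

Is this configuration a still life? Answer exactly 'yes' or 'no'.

Compute generation 1 and compare to generation 0 (given above):
Generation 1:
.........
.........
....OO...
...O..O..
....O.O..
.....O...
.........
.........
.........
.........
The grids are IDENTICAL -> still life.

Answer: yes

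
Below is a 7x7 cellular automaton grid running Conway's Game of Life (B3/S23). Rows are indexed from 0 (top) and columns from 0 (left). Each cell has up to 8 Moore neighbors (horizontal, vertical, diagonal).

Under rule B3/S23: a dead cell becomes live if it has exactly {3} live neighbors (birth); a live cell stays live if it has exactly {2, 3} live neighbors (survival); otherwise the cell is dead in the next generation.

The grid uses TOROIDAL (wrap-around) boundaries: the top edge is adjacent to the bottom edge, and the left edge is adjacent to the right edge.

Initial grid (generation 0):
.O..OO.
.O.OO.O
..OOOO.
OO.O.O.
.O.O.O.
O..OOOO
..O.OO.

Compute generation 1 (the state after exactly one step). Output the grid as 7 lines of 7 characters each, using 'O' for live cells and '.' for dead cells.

Answer: OO....O
OO....O
.......
OO...O.
.O.O...
OO.....
OOO....

Derivation:
Simulating step by step:
Generation 0 (given above): 26 live cells
Generation 1: 16 live cells
(generation 1 grid is the final answer)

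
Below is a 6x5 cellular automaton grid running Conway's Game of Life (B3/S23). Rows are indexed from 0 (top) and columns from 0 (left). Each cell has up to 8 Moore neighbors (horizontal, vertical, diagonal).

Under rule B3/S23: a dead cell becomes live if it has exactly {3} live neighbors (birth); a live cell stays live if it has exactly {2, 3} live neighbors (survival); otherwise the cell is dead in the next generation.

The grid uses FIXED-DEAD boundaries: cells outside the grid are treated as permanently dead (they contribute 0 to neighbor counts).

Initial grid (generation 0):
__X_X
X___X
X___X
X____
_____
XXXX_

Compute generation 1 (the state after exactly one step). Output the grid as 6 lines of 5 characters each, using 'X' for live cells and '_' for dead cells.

Simulating step by step:
Generation 0 (given above): 11 live cells
Generation 1: 9 live cells
(generation 1 grid is the final answer)

Answer: ___X_
_X__X
XX___
_____
X_X__
_XX__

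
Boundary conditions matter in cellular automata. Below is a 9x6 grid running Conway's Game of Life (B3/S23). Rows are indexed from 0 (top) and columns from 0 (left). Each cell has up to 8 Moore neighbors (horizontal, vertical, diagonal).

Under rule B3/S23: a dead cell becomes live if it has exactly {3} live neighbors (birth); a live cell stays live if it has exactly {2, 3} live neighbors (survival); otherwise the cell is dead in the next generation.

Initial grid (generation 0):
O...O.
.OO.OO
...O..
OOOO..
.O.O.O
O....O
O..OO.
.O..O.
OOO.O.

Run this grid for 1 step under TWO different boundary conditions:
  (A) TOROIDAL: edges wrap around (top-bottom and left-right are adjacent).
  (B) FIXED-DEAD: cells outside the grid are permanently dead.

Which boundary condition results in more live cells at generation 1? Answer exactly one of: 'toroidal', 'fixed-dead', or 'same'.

Answer: fixed-dead

Derivation:
Under TOROIDAL boundary, generation 1:
....O.
OOO.OO
.....O
OO.O..
...O.O
.OOO..
OO.OO.
....O.
O.O.O.
Population = 23

Under FIXED-DEAD boundary, generation 1:
.O.OOO
.OO.OO
O.....
OO.O..
...O..
OOOO.O
OO.OOO
....OO
OOOO..
Population = 29

Comparison: toroidal=23, fixed-dead=29 -> fixed-dead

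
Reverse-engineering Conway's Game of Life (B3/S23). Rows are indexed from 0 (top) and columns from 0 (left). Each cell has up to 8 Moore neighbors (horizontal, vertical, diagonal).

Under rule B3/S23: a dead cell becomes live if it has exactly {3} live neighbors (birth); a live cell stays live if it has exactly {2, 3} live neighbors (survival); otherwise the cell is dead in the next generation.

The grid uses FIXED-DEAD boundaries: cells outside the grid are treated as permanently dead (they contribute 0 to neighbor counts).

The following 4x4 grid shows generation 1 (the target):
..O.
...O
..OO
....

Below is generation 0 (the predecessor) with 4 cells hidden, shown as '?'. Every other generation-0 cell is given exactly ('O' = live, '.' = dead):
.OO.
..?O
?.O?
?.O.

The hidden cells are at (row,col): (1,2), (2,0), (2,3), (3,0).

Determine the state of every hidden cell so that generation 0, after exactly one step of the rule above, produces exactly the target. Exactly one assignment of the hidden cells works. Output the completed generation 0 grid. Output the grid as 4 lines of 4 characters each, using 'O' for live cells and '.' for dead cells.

Answer: .OO.
...O
O.O.
O.O.

Derivation:
Hidden generation-0 cells (in order): (1,2), (2,0), (2,3), (3,0).
A hidden cell only influences target cells in its own 3x3 neighborhood. Try each of the 2^4 = 16 assignments, step the completed generation 0 forward once under B3/S23, and compare with the target:
  (1,2)=. (2,0)=. (2,3)=. (3,0)=. -> step gives (1,1)='O' but target has '.' -> reject
  (1,2)=. (2,0)=. (2,3)=. (3,0)=O -> step gives (1,1)='O' but target has '.' -> reject
  (1,2)=. (2,0)=. (2,3)=O (3,0)=. -> step gives (1,1)='O' but target has '.' -> reject
  (1,2)=. (2,0)=. (2,3)=O (3,0)=O -> step gives (1,1)='O' but target has '.' -> reject
  (1,2)=. (2,0)=O (2,3)=. (3,0)=. -> step gives (2,1)='O' but target has '.' -> reject
  (1,2)=. (2,0)=O (2,3)=. (3,0)=O -> step reproduces the target at every cell -> ACCEPT
  (1,2)=. (2,0)=O (2,3)=O (3,0)=. -> step gives (2,1)='O' but target has '.' -> reject
  (1,2)=. (2,0)=O (2,3)=O (3,0)=O -> step gives (3,2)='O' but target has '.' -> reject
  (1,2)=O (2,0)=. (2,3)=. (3,0)=. -> step gives (0,1)='O' but target has '.' -> reject
  (1,2)=O (2,0)=. (2,3)=. (3,0)=O -> step gives (0,1)='O' but target has '.' -> reject
  (1,2)=O (2,0)=. (2,3)=O (3,0)=. -> step gives (0,1)='O' but target has '.' -> reject
  (1,2)=O (2,0)=. (2,3)=O (3,0)=O -> step gives (0,1)='O' but target has '.' -> reject
  (1,2)=O (2,0)=O (2,3)=. (3,0)=. -> step gives (0,1)='O' but target has '.' -> reject
  (1,2)=O (2,0)=O (2,3)=. (3,0)=O -> step gives (0,1)='O' but target has '.' -> reject
  (1,2)=O (2,0)=O (2,3)=O (3,0)=. -> step gives (0,1)='O' but target has '.' -> reject
  (1,2)=O (2,0)=O (2,3)=O (3,0)=O -> step gives (0,1)='O' but target has '.' -> reject
Unique solution: (1,2)=dead, (2,0)=live, (2,3)=dead, (3,0)=live.
Check: live-neighbor counts of every cell in the completed generation 0:
1122
2442
1423
1412
Applying B3/S23 to generation 0 with these counts gives:
..O.
...O
..OO
....
which matches the target exactly.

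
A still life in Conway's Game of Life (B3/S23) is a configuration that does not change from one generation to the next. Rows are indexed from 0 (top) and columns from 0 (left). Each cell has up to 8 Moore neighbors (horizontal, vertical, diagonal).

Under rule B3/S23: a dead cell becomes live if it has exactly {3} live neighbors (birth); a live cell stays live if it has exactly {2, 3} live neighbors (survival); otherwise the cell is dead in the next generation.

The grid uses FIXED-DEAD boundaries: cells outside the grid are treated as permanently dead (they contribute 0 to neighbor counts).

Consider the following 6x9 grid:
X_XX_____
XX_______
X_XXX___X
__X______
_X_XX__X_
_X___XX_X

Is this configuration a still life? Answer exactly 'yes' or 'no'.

Compute generation 1 and compare to generation 0 (given above):
Generation 1:
X_X______
X___X____
X_XX_____
_________
_X_XXXXX_
__X_XXXX_
Cell (0,3) differs: gen0=1 vs gen1=0 -> NOT a still life.

Answer: no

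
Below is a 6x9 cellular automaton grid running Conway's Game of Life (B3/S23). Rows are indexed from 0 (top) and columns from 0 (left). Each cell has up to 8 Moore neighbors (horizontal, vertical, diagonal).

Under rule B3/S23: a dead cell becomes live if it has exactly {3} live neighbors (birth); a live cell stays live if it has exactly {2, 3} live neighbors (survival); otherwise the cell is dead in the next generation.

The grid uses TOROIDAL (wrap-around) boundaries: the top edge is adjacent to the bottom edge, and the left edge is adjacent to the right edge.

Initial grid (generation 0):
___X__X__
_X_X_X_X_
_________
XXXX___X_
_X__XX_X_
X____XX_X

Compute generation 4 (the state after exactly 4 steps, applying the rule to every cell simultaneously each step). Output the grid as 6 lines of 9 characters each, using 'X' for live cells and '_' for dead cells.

Simulating step by step:
Generation 0 (given above): 19 live cells
Generation 1: 24 live cells
X_X_____X
__X_X_X__
X__XX_X_X
XXXXX_X_X
___XXX_X_
X_______X
Generation 2: 18 live cells
X__X___XX
__X_X____
______X_X
_X____X__
_____XXX_
XX_XX__X_
Generation 3: 19 live cells
X______X_
X__X_____
_____X_X_
_________
XXX_XX_XX
XXXXXX___
Generation 4: 12 live cells
(generation 4 grid is the final answer)

Answer: X________
______X__
_________
XX__XX_X_
_____XX_X
_____X_X_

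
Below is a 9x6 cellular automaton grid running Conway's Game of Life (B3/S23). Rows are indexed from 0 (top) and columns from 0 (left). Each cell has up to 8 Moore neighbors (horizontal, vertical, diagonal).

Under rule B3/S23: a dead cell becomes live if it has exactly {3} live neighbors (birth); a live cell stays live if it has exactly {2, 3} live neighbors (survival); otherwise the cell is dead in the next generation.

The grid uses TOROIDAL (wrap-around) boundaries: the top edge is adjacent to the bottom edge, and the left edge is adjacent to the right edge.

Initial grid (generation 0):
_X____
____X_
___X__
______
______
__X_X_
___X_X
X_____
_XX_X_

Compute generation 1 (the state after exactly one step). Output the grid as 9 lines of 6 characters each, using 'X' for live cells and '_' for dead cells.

Simulating step by step:
Generation 0 (given above): 11 live cells
Generation 1: 17 live cells
(generation 1 grid is the final answer)

Answer: _XXX__
______
______
______
______
___XX_
___XXX
XXXXXX
XXX___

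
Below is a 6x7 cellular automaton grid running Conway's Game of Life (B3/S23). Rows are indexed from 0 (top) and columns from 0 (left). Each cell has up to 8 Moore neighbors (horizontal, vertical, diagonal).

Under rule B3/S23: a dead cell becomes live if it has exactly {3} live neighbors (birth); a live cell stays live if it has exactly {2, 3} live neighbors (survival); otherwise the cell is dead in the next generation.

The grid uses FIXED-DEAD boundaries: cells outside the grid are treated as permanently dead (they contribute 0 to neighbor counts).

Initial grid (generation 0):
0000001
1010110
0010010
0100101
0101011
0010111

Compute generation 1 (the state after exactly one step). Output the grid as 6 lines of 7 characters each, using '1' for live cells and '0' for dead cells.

Answer: 0000010
0101111
0010001
0101101
0101000
0011101

Derivation:
Simulating step by step:
Generation 0 (given above): 18 live cells
Generation 1: 18 live cells
(generation 1 grid is the final answer)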